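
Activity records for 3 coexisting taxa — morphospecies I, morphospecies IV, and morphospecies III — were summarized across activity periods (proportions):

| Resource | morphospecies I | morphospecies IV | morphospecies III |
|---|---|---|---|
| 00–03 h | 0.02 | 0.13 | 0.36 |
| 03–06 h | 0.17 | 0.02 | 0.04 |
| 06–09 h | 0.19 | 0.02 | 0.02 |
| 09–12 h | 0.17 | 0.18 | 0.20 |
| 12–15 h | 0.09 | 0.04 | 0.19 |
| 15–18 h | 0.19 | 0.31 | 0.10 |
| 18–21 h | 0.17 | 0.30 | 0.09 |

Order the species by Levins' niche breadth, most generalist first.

Σp_Iᵢ² = 0.02² + 0.17² + 0.19² + 0.17² + 0.09² + 0.19² + 0.17² = 0.0004 + 0.0289 + 0.0361 + 0.0289 + 0.0081 + 0.0361 + 0.0289 = 0.1674
B_I = 1 / 0.1674 = 5.9737
Σp_IVᵢ² = 0.13² + 0.02² + 0.02² + 0.18² + 0.04² + 0.31² + 0.30² = 0.0169 + 0.0004 + 0.0004 + 0.0324 + 0.0016 + 0.0961 + 0.0900 = 0.2378
B_IV = 1 / 0.2378 = 4.2052
Σp_IIIᵢ² = 0.36² + 0.04² + 0.02² + 0.20² + 0.19² + 0.10² + 0.09² = 0.1296 + 0.0016 + 0.0004 + 0.0400 + 0.0361 + 0.0100 + 0.0081 = 0.2258
B_III = 1 / 0.2258 = 4.4287
Ranking by B (broadest → narrowest): morphospecies I (5.97) > morphospecies III (4.43) > morphospecies IV (4.21)

morphospecies I > morphospecies III > morphospecies IV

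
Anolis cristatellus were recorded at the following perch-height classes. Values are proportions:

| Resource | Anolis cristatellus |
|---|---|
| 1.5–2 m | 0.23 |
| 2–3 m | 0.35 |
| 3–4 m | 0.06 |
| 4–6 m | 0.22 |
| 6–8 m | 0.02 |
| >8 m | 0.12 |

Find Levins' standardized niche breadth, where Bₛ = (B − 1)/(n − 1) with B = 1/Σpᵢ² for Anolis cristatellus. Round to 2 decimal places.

Σpᵢ² = 0.23² + 0.35² + 0.06² + 0.22² + 0.02² + 0.12² = 0.0529 + 0.1225 + 0.0036 + 0.0484 + 0.0004 + 0.0144 = 0.2422
B = 1 / 0.2422 = 4.1288
Bₛ = (B − 1)/(n − 1) = (4.1288 − 1)/(6 − 1) = 3.1288/5 = 0.6258

0.63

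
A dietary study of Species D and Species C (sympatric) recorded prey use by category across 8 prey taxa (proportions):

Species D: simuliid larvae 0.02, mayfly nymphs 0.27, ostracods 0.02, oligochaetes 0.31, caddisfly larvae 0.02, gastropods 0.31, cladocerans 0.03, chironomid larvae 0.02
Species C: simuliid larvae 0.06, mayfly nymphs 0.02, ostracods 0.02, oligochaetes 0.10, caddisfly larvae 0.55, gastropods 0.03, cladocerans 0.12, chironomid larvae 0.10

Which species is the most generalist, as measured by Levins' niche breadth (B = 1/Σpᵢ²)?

Σp_Dᵢ² = 0.02² + 0.27² + 0.02² + 0.31² + 0.02² + 0.31² + 0.03² + 0.02² = 0.0004 + 0.0729 + 0.0004 + 0.0961 + 0.0004 + 0.0961 + 0.0009 + 0.0004 = 0.2676
B_D = 1 / 0.2676 = 3.7369
Σp_Cᵢ² = 0.06² + 0.02² + 0.02² + 0.10² + 0.55² + 0.03² + 0.12² + 0.10² = 0.0036 + 0.0004 + 0.0004 + 0.0100 + 0.3025 + 0.0009 + 0.0144 + 0.0100 = 0.3422
B_C = 1 / 0.3422 = 2.9223
Highest B → broadest niche (most generalist): Species D (B = 3.74).

Species D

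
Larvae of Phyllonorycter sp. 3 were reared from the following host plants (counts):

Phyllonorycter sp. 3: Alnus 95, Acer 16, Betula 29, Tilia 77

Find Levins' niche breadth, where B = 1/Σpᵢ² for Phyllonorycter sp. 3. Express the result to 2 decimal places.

Proportions for Phyllonorycter sp. 3 (n=217): 95/217=0.4378, 16/217=0.0737, 29/217=0.1336, 77/217=0.3548
Σpᵢ² = 0.4378² + 0.0737² + 0.1336² + 0.3548² = 0.191669 + 0.005432 + 0.017849 + 0.125883 = 0.340833
B = 1 / 0.340833 = 2.9340

2.93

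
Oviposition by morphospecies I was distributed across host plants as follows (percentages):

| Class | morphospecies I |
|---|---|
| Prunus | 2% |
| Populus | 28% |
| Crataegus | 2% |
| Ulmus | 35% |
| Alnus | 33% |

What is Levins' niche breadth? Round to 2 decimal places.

3.22

Convert percentages to proportions (divide by 100).
Σpᵢ² = 0.02² + 0.28² + 0.02² + 0.35² + 0.33² = 0.0004 + 0.0784 + 0.0004 + 0.1225 + 0.1089 = 0.3106
B = 1 / 0.3106 = 3.2196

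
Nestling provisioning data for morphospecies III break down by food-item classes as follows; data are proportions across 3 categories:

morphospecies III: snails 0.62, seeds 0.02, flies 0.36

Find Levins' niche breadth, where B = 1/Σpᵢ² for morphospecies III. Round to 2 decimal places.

Σpᵢ² = 0.62² + 0.02² + 0.36² = 0.3844 + 0.0004 + 0.1296 = 0.5144
B = 1 / 0.5144 = 1.9440

1.94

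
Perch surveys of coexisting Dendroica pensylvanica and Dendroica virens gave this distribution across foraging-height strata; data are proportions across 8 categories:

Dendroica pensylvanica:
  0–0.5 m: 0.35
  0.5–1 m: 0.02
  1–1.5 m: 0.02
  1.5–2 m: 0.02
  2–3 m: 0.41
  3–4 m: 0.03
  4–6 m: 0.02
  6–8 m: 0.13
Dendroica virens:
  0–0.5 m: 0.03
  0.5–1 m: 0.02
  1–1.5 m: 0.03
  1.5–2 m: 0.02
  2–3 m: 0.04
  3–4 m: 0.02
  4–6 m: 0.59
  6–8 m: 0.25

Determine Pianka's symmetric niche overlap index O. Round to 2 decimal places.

0.20

Σ p₁ᵢp₂ᵢ = 0.0105 + 0.0004 + 0.0006 + 0.0004 + 0.0164 + 0.0006 + 0.0118 + 0.0325 = 0.0732
Σp_1ᵢ² = 0.35² + 0.02² + 0.02² + 0.02² + 0.41² + 0.03² + 0.02² + 0.13² = 0.1225 + 0.0004 + 0.0004 + 0.0004 + 0.1681 + 0.0009 + 0.0004 + 0.0169 = 0.3100
Σp_2ᵢ² = 0.03² + 0.02² + 0.03² + 0.02² + 0.04² + 0.02² + 0.59² + 0.25² = 0.0009 + 0.0004 + 0.0009 + 0.0004 + 0.0016 + 0.0004 + 0.3481 + 0.0625 = 0.4152
O = 0.0732 / √(0.3100 × 0.4152) = 0.0732 / 0.35876 = 0.2040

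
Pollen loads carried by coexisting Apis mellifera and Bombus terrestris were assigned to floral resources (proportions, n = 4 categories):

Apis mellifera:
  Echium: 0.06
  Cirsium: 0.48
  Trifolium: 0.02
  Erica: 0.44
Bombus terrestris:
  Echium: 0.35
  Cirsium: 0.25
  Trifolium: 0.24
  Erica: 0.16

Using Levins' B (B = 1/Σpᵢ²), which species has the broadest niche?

Σp_mellᵢ² = 0.06² + 0.48² + 0.02² + 0.44² = 0.0036 + 0.2304 + 0.0004 + 0.1936 = 0.4280
B_mell = 1 / 0.4280 = 2.3364
Σp_terrᵢ² = 0.35² + 0.25² + 0.24² + 0.16² = 0.1225 + 0.0625 + 0.0576 + 0.0256 = 0.2682
B_terr = 1 / 0.2682 = 3.7286
Highest B → broadest niche (most generalist): Bombus terrestris (B = 3.73).

Bombus terrestris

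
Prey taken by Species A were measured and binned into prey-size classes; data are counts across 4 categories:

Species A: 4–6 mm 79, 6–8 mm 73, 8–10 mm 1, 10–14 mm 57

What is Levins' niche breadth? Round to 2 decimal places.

Proportions for Species A (n=210): 79/210=0.3762, 73/210=0.3476, 1/210=0.0048, 57/210=0.2714
Σpᵢ² = 0.3762² + 0.3476² + 0.0048² + 0.2714² = 0.141526 + 0.120826 + 0.000023 + 0.073658 = 0.336033
B = 1 / 0.336033 = 2.9759

2.98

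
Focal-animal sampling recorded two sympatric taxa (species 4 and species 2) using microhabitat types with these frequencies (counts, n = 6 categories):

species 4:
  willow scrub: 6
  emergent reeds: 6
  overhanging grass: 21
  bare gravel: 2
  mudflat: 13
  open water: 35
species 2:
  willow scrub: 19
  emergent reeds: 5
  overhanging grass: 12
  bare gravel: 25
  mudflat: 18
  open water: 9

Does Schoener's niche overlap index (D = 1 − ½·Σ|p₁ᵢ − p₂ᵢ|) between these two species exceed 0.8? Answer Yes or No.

No

Proportions for species 4 (n=83): 6/83=0.0723, 6/83=0.0723, 21/83=0.2530, 2/83=0.0241, 13/83=0.1566, 35/83=0.4217
Proportions for species 2 (n=88): 19/88=0.2159, 5/88=0.0568, 12/88=0.1364, 25/88=0.2841, 18/88=0.2045, 9/88=0.1023
Σ|p₁ᵢ − p₂ᵢ| = 0.1436 + 0.0155 + 0.1166 + 0.2600 + 0.0479 + 0.3194 = 0.9030
D = 1 − ½ × 0.9030 = 1 − 0.45150 = 0.54850
D = 0.54850 < 0.8 → No.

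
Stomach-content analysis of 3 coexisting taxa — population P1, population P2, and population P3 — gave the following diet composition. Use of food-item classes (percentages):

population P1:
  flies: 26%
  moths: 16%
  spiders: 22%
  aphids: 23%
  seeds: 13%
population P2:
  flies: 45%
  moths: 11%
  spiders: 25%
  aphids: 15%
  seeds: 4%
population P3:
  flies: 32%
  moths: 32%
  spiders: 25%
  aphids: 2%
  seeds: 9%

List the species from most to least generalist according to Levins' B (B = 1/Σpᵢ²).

population P1 > population P3 > population P2

Convert percentages to proportions (divide by 100).
Σp_P1ᵢ² = 0.26² + 0.16² + 0.22² + 0.23² + 0.13² = 0.0676 + 0.0256 + 0.0484 + 0.0529 + 0.0169 = 0.2114
B_P1 = 1 / 0.2114 = 4.7304
Σp_P2ᵢ² = 0.45² + 0.11² + 0.25² + 0.15² + 0.04² = 0.2025 + 0.0121 + 0.0625 + 0.0225 + 0.0016 = 0.3012
B_P2 = 1 / 0.3012 = 3.3201
Σp_P3ᵢ² = 0.32² + 0.32² + 0.25² + 0.02² + 0.09² = 0.1024 + 0.1024 + 0.0625 + 0.0004 + 0.0081 = 0.2758
B_P3 = 1 / 0.2758 = 3.6258
Ranking by B (broadest → narrowest): population P1 (4.73) > population P3 (3.63) > population P2 (3.32)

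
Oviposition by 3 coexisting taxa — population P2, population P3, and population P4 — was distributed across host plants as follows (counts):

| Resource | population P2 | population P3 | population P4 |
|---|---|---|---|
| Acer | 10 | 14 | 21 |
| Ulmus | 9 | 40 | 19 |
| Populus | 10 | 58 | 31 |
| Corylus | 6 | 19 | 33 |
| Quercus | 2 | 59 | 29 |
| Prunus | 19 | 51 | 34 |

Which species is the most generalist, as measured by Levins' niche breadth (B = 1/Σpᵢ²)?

Proportions for population P2 (n=56): 10/56=0.1786, 9/56=0.1607, 10/56=0.1786, 6/56=0.1071, 2/56=0.0357, 19/56=0.3393
Proportions for population P3 (n=241): 14/241=0.0581, 40/241=0.1660, 58/241=0.2407, 19/241=0.0788, 59/241=0.2448, 51/241=0.2116
Proportions for population P4 (n=167): 21/167=0.1257, 19/167=0.1138, 31/167=0.1856, 33/167=0.1976, 29/167=0.1737, 34/167=0.2036
Σp_P2ᵢ² = 0.1786² + 0.1607² + 0.1786² + 0.1071² + 0.0357² + 0.3393² = 0.031898 + 0.025824 + 0.031898 + 0.011470 + 0.001274 + 0.115124 = 0.217488
B_P2 = 1 / 0.217488 = 4.5980
Σp_P3ᵢ² = 0.0581² + 0.1660² + 0.2407² + 0.0788² + 0.2448² + 0.2116² = 0.003376 + 0.027556 + 0.057936 + 0.006209 + 0.059927 + 0.044775 = 0.199779
B_P3 = 1 / 0.199779 = 5.0055
Σp_P4ᵢ² = 0.1257² + 0.1138² + 0.1856² + 0.1976² + 0.1737² + 0.2036² = 0.015800 + 0.012950 + 0.034447 + 0.039046 + 0.030172 + 0.041453 = 0.173868
B_P4 = 1 / 0.173868 = 5.7515
Highest B → broadest niche (most generalist): population P4 (B = 5.75).

population P4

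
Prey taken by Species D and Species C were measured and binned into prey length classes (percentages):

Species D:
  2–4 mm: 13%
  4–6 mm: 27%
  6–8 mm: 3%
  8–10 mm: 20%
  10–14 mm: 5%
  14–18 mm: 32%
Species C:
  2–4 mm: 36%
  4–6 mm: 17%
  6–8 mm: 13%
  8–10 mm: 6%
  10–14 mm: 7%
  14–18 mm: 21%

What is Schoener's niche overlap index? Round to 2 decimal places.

0.65

Convert percentages to proportions (divide by 100).
Σ|p₁ᵢ − p₂ᵢ| = 0.23 + 0.10 + 0.10 + 0.14 + 0.02 + 0.11 = 0.70
D = 1 − ½ × 0.70 = 1 − 0.350 = 0.6500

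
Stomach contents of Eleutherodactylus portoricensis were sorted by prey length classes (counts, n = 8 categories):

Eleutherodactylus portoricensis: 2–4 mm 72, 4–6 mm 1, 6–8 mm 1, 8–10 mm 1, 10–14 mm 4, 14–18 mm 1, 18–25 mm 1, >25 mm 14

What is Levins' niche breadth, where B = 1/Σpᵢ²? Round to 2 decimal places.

1.67

Proportions for Eleutherodactylus portoricensis (n=95): 72/95=0.7579, 1/95=0.0105, 1/95=0.0105, 1/95=0.0105, 4/95=0.0421, 1/95=0.0105, 1/95=0.0105, 14/95=0.1474
Σpᵢ² = 0.7579² + 0.0105² + 0.0105² + 0.0105² + 0.0421² + 0.0105² + 0.0105² + 0.1474² = 0.574412 + 0.000110 + 0.000110 + 0.000110 + 0.001772 + 0.000110 + 0.000110 + 0.021727 = 0.598461
B = 1 / 0.598461 = 1.6710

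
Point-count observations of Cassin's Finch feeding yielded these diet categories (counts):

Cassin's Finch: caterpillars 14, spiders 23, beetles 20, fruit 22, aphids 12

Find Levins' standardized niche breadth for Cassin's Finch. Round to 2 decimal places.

0.93

Proportions for Cassin's Finch (n=91): 14/91=0.1538, 23/91=0.2527, 20/91=0.2198, 22/91=0.2418, 12/91=0.1319
Σpᵢ² = 0.1538² + 0.2527² + 0.2198² + 0.2418² + 0.1319² = 0.023654 + 0.063857 + 0.048312 + 0.058467 + 0.017398 = 0.211688
B = 1 / 0.211688 = 4.7239
Bₛ = (B − 1)/(n − 1) = (4.7239 − 1)/(5 − 1) = 3.7239/4 = 0.9310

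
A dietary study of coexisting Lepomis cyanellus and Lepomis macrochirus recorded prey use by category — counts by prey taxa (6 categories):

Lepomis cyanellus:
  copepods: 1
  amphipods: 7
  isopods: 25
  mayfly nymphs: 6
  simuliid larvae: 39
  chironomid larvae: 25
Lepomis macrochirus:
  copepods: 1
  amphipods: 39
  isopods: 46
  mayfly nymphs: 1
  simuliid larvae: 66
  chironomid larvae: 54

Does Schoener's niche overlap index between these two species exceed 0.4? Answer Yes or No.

Proportions for Lepomis cyanellus (n=103): 1/103=0.0097, 7/103=0.0680, 25/103=0.2427, 6/103=0.0583, 39/103=0.3786, 25/103=0.2427
Proportions for Lepomis macrochirus (n=207): 1/207=0.0048, 39/207=0.1884, 46/207=0.2222, 1/207=0.0048, 66/207=0.3188, 54/207=0.2609
Σ|p₁ᵢ − p₂ᵢ| = 0.0049 + 0.1204 + 0.0205 + 0.0535 + 0.0598 + 0.0182 = 0.2773
D = 1 − ½ × 0.2773 = 1 − 0.13865 = 0.86135
D = 0.86135 > 0.4 → Yes.

Yes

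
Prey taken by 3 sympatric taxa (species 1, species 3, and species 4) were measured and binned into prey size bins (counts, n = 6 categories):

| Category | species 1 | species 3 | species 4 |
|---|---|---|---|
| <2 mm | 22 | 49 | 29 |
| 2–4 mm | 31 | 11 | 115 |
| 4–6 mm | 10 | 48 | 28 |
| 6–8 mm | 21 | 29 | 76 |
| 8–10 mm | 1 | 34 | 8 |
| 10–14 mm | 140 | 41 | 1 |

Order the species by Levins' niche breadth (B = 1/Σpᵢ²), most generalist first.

species 3 > species 4 > species 1

Proportions for species 1 (n=225): 22/225=0.0978, 31/225=0.1378, 10/225=0.0444, 21/225=0.0933, 1/225=0.0044, 140/225=0.6222
Proportions for species 3 (n=212): 49/212=0.2311, 11/212=0.0519, 48/212=0.2264, 29/212=0.1368, 34/212=0.1604, 41/212=0.1934
Proportions for species 4 (n=257): 29/257=0.1128, 115/257=0.4475, 28/257=0.1089, 76/257=0.2957, 8/257=0.0311, 1/257=0.0039
Σp_1ᵢ² = 0.0978² + 0.1378² + 0.0444² + 0.0933² + 0.0044² + 0.6222² = 0.009565 + 0.018989 + 0.001971 + 0.008705 + 0.000019 + 0.387133 = 0.426382
B_1 = 1 / 0.426382 = 2.3453
Σp_3ᵢ² = 0.2311² + 0.0519² + 0.2264² + 0.1368² + 0.1604² + 0.1934² = 0.053407 + 0.002694 + 0.051257 + 0.018714 + 0.025728 + 0.037404 = 0.189204
B_3 = 1 / 0.189204 = 5.2853
Σp_4ᵢ² = 0.1128² + 0.4475² + 0.1089² + 0.2957² + 0.0311² + 0.0039² = 0.012724 + 0.200256 + 0.011859 + 0.087438 + 0.000967 + 0.000015 = 0.313259
B_4 = 1 / 0.313259 = 3.1922
Ranking by B (broadest → narrowest): species 3 (5.29) > species 4 (3.19) > species 1 (2.35)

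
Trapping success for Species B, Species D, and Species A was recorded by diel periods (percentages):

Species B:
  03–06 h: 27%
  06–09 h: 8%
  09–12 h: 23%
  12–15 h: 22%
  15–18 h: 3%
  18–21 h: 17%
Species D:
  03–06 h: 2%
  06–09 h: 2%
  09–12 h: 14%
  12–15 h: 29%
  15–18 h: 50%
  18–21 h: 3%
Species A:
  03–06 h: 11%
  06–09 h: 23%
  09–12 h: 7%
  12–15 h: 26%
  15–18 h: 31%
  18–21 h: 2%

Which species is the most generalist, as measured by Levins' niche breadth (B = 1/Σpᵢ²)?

Convert percentages to proportions (divide by 100).
Σp_Bᵢ² = 0.27² + 0.08² + 0.23² + 0.22² + 0.03² + 0.17² = 0.0729 + 0.0064 + 0.0529 + 0.0484 + 0.0009 + 0.0289 = 0.2104
B_B = 1 / 0.2104 = 4.7529
Σp_Dᵢ² = 0.02² + 0.02² + 0.14² + 0.29² + 0.50² + 0.03² = 0.0004 + 0.0004 + 0.0196 + 0.0841 + 0.2500 + 0.0009 = 0.3554
B_D = 1 / 0.3554 = 2.8137
Σp_Aᵢ² = 0.11² + 0.23² + 0.07² + 0.26² + 0.31² + 0.02² = 0.0121 + 0.0529 + 0.0049 + 0.0676 + 0.0961 + 0.0004 = 0.2340
B_A = 1 / 0.2340 = 4.2735
Highest B → broadest niche (most generalist): Species B (B = 4.75).

Species B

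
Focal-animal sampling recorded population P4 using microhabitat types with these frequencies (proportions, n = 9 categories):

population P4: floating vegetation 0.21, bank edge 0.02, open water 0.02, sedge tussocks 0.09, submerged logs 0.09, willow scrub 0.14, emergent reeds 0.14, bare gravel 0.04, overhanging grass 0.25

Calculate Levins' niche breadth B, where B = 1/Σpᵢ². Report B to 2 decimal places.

Σpᵢ² = 0.21² + 0.02² + 0.02² + 0.09² + 0.09² + 0.14² + 0.14² + 0.04² + 0.25² = 0.0441 + 0.0004 + 0.0004 + 0.0081 + 0.0081 + 0.0196 + 0.0196 + 0.0016 + 0.0625 = 0.1644
B = 1 / 0.1644 = 6.0827

6.08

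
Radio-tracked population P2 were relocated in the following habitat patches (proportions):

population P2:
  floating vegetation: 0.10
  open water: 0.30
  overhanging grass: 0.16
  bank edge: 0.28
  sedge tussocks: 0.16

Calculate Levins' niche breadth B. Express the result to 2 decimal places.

4.36

Σpᵢ² = 0.10² + 0.30² + 0.16² + 0.28² + 0.16² = 0.0100 + 0.0900 + 0.0256 + 0.0784 + 0.0256 = 0.2296
B = 1 / 0.2296 = 4.3554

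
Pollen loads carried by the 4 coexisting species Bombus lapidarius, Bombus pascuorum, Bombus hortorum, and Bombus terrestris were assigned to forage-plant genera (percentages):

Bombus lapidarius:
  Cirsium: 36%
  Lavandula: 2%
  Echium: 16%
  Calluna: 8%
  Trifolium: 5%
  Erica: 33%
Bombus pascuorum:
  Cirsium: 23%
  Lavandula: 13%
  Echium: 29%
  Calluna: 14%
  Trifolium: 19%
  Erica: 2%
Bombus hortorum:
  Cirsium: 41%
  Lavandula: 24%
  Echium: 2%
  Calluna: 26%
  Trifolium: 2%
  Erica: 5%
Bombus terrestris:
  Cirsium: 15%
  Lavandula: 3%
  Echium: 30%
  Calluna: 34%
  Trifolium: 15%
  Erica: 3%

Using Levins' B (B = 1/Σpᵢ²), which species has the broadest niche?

Convert percentages to proportions (divide by 100).
Σp_lapiᵢ² = 0.36² + 0.02² + 0.16² + 0.08² + 0.05² + 0.33² = 0.1296 + 0.0004 + 0.0256 + 0.0064 + 0.0025 + 0.1089 = 0.2734
B_lapi = 1 / 0.2734 = 3.6576
Σp_pascᵢ² = 0.23² + 0.13² + 0.29² + 0.14² + 0.19² + 0.02² = 0.0529 + 0.0169 + 0.0841 + 0.0196 + 0.0361 + 0.0004 = 0.2100
B_pasc = 1 / 0.2100 = 4.7619
Σp_hortᵢ² = 0.41² + 0.24² + 0.02² + 0.26² + 0.02² + 0.05² = 0.1681 + 0.0576 + 0.0004 + 0.0676 + 0.0004 + 0.0025 = 0.2966
B_hort = 1 / 0.2966 = 3.3715
Σp_terrᵢ² = 0.15² + 0.03² + 0.30² + 0.34² + 0.15² + 0.03² = 0.0225 + 0.0009 + 0.0900 + 0.1156 + 0.0225 + 0.0009 = 0.2524
B_terr = 1 / 0.2524 = 3.9620
Highest B → broadest niche (most generalist): Bombus pascuorum (B = 4.76).

Bombus pascuorum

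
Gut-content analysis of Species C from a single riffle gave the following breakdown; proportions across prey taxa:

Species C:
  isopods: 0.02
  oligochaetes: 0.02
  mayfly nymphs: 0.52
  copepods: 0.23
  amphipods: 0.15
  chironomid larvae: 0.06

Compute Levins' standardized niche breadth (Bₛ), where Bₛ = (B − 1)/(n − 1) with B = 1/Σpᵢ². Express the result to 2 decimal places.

Σpᵢ² = 0.02² + 0.02² + 0.52² + 0.23² + 0.15² + 0.06² = 0.0004 + 0.0004 + 0.2704 + 0.0529 + 0.0225 + 0.0036 = 0.3502
B = 1 / 0.3502 = 2.8555
Bₛ = (B − 1)/(n − 1) = (2.8555 − 1)/(6 − 1) = 1.8555/5 = 0.3711

0.37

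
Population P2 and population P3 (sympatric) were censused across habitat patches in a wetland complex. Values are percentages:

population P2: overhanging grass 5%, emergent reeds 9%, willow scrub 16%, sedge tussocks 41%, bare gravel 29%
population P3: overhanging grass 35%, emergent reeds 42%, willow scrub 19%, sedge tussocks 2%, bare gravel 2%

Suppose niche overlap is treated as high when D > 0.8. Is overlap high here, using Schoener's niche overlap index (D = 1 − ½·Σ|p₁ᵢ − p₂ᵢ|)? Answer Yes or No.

No

Convert percentages to proportions (divide by 100).
Σ|p₁ᵢ − p₂ᵢ| = 0.30 + 0.33 + 0.03 + 0.39 + 0.27 = 1.32
D = 1 − ½ × 1.32 = 1 − 0.660 = 0.3400
D = 0.3400 < 0.8 → No.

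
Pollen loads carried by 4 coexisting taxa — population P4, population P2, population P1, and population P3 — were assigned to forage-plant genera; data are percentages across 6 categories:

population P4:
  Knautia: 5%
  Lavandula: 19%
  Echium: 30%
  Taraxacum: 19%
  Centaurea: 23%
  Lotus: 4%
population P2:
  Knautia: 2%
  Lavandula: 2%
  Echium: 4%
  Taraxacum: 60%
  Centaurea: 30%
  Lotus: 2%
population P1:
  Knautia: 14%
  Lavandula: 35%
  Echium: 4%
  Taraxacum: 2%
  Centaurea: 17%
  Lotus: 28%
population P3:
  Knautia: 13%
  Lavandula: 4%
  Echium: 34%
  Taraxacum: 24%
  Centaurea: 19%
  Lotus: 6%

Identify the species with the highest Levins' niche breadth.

Convert percentages to proportions (divide by 100).
Σp_P4ᵢ² = 0.05² + 0.19² + 0.30² + 0.19² + 0.23² + 0.04² = 0.0025 + 0.0361 + 0.0900 + 0.0361 + 0.0529 + 0.0016 = 0.2192
B_P4 = 1 / 0.2192 = 4.5620
Σp_P2ᵢ² = 0.02² + 0.02² + 0.04² + 0.60² + 0.30² + 0.02² = 0.0004 + 0.0004 + 0.0016 + 0.3600 + 0.0900 + 0.0004 = 0.4528
B_P2 = 1 / 0.4528 = 2.2085
Σp_P1ᵢ² = 0.14² + 0.35² + 0.04² + 0.02² + 0.17² + 0.28² = 0.0196 + 0.1225 + 0.0016 + 0.0004 + 0.0289 + 0.0784 = 0.2514
B_P1 = 1 / 0.2514 = 3.9777
Σp_P3ᵢ² = 0.13² + 0.04² + 0.34² + 0.24² + 0.19² + 0.06² = 0.0169 + 0.0016 + 0.1156 + 0.0576 + 0.0361 + 0.0036 = 0.2314
B_P3 = 1 / 0.2314 = 4.3215
Highest B → broadest niche (most generalist): population P4 (B = 4.56).

population P4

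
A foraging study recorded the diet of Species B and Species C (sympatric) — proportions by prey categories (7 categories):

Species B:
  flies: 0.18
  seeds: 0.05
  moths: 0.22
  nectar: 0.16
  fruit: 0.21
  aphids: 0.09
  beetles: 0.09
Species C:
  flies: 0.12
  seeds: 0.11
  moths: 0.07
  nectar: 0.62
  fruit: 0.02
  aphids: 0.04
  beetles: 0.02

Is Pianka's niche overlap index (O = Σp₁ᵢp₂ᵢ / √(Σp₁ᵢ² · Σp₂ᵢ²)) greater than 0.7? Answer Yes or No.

No

Σ p₁ᵢp₂ᵢ = 0.0216 + 0.0055 + 0.0154 + 0.0992 + 0.0042 + 0.0036 + 0.0018 = 0.1513
Σp_1ᵢ² = 0.18² + 0.05² + 0.22² + 0.16² + 0.21² + 0.09² + 0.09² = 0.0324 + 0.0025 + 0.0484 + 0.0256 + 0.0441 + 0.0081 + 0.0081 = 0.1692
Σp_2ᵢ² = 0.12² + 0.11² + 0.07² + 0.62² + 0.02² + 0.04² + 0.02² = 0.0144 + 0.0121 + 0.0049 + 0.3844 + 0.0004 + 0.0016 + 0.0004 = 0.4182
O = 0.1513 / √(0.1692 × 0.4182) = 0.1513 / 0.26601 = 0.5688
O = 0.5688 < 0.7 → No.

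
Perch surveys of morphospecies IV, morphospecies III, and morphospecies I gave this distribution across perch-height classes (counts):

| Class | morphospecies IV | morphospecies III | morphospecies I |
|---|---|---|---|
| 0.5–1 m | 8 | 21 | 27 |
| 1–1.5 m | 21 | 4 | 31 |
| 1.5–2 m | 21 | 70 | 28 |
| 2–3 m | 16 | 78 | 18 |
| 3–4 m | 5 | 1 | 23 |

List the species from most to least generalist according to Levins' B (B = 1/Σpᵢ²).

morphospecies I > morphospecies IV > morphospecies III

Proportions for morphospecies IV (n=71): 8/71=0.1127, 21/71=0.2958, 21/71=0.2958, 16/71=0.2254, 5/71=0.0704
Proportions for morphospecies III (n=174): 21/174=0.1207, 4/174=0.0230, 70/174=0.4023, 78/174=0.4483, 1/174=0.0057
Proportions for morphospecies I (n=127): 27/127=0.2126, 31/127=0.2441, 28/127=0.2205, 18/127=0.1417, 23/127=0.1811
Σp_IVᵢ² = 0.1127² + 0.2958² + 0.2958² + 0.2254² + 0.0704² = 0.012701 + 0.087498 + 0.087498 + 0.050805 + 0.004956 = 0.243458
B_IV = 1 / 0.243458 = 4.1075
Σp_IIIᵢ² = 0.1207² + 0.0230² + 0.4023² + 0.4483² + 0.0057² = 0.014568 + 0.000529 + 0.161845 + 0.200973 + 0.000032 = 0.377947
B_III = 1 / 0.377947 = 2.6459
Σp_Iᵢ² = 0.2126² + 0.2441² + 0.2205² + 0.1417² + 0.1811² = 0.045199 + 0.059585 + 0.048620 + 0.020079 + 0.032797 = 0.206280
B_I = 1 / 0.206280 = 4.8478
Ranking by B (broadest → narrowest): morphospecies I (4.85) > morphospecies IV (4.11) > morphospecies III (2.65)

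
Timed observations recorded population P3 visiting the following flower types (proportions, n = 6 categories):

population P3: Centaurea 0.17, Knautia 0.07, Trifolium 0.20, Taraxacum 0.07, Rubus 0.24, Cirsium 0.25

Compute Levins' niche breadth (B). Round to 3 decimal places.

Σpᵢ² = 0.17² + 0.07² + 0.20² + 0.07² + 0.24² + 0.25² = 0.0289 + 0.0049 + 0.0400 + 0.0049 + 0.0576 + 0.0625 = 0.1988
B = 1 / 0.1988 = 5.03018

5.030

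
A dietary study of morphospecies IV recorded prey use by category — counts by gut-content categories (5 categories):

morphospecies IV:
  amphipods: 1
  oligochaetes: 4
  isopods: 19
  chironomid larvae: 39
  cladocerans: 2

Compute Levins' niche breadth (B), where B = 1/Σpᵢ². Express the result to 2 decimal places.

2.22

Proportions for morphospecies IV (n=65): 1/65=0.0154, 4/65=0.0615, 19/65=0.2923, 39/65=0.6000, 2/65=0.0308
Σpᵢ² = 0.0154² + 0.0615² + 0.2923² + 0.6000² + 0.0308² = 0.000237 + 0.003782 + 0.085439 + 0.360000 + 0.000949 = 0.450407
B = 1 / 0.450407 = 2.2202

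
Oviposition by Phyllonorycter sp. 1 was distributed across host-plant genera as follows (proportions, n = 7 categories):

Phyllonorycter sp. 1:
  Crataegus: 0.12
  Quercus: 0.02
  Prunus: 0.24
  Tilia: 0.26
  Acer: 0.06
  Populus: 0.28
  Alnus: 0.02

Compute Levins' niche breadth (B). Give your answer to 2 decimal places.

Σpᵢ² = 0.12² + 0.02² + 0.24² + 0.26² + 0.06² + 0.28² + 0.02² = 0.0144 + 0.0004 + 0.0576 + 0.0676 + 0.0036 + 0.0784 + 0.0004 = 0.2224
B = 1 / 0.2224 = 4.4964

4.50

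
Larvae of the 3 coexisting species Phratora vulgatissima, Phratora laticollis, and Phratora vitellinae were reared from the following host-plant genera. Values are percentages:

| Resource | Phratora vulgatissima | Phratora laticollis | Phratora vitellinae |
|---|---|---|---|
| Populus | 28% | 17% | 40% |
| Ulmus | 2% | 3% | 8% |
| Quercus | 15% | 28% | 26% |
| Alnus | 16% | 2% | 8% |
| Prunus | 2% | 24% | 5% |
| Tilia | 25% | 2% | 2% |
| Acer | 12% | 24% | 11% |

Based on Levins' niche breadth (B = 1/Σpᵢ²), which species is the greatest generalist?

Phratora vulgatissima

Convert percentages to proportions (divide by 100).
Σp_vulgᵢ² = 0.28² + 0.02² + 0.15² + 0.16² + 0.02² + 0.25² + 0.12² = 0.0784 + 0.0004 + 0.0225 + 0.0256 + 0.0004 + 0.0625 + 0.0144 = 0.2042
B_vulg = 1 / 0.2042 = 4.8972
Σp_latiᵢ² = 0.17² + 0.03² + 0.28² + 0.02² + 0.24² + 0.02² + 0.24² = 0.0289 + 0.0009 + 0.0784 + 0.0004 + 0.0576 + 0.0004 + 0.0576 = 0.2242
B_lati = 1 / 0.2242 = 4.4603
Σp_viteᵢ² = 0.40² + 0.08² + 0.26² + 0.08² + 0.05² + 0.02² + 0.11² = 0.1600 + 0.0064 + 0.0676 + 0.0064 + 0.0025 + 0.0004 + 0.0121 = 0.2554
B_vite = 1 / 0.2554 = 3.9154
Highest B → broadest niche (most generalist): Phratora vulgatissima (B = 4.90).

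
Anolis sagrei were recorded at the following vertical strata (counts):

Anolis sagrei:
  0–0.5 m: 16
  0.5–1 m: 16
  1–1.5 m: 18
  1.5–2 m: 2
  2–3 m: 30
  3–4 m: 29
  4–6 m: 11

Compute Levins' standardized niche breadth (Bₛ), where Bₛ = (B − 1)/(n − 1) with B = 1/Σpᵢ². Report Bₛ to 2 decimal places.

0.75

Proportions for Anolis sagrei (n=122): 16/122=0.1311, 16/122=0.1311, 18/122=0.1475, 2/122=0.0164, 30/122=0.2459, 29/122=0.2377, 11/122=0.0902
Σpᵢ² = 0.1311² + 0.1311² + 0.1475² + 0.0164² + 0.2459² + 0.2377² + 0.0902² = 0.017187 + 0.017187 + 0.021756 + 0.000269 + 0.060467 + 0.056501 + 0.008136 = 0.181503
B = 1 / 0.181503 = 5.5096
Bₛ = (B − 1)/(n − 1) = (5.5096 − 1)/(7 − 1) = 4.5096/6 = 0.7516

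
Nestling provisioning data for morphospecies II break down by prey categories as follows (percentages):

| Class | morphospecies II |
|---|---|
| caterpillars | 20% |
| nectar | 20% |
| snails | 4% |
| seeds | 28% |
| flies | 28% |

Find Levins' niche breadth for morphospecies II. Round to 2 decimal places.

4.19

Convert percentages to proportions (divide by 100).
Σpᵢ² = 0.20² + 0.20² + 0.04² + 0.28² + 0.28² = 0.0400 + 0.0400 + 0.0016 + 0.0784 + 0.0784 = 0.2384
B = 1 / 0.2384 = 4.1946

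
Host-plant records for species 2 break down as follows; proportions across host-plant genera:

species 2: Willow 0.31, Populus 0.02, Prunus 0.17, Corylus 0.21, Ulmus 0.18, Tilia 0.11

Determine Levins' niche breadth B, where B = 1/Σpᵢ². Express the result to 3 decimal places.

Σpᵢ² = 0.31² + 0.02² + 0.17² + 0.21² + 0.18² + 0.11² = 0.0961 + 0.0004 + 0.0289 + 0.0441 + 0.0324 + 0.0121 = 0.2140
B = 1 / 0.2140 = 4.67290

4.673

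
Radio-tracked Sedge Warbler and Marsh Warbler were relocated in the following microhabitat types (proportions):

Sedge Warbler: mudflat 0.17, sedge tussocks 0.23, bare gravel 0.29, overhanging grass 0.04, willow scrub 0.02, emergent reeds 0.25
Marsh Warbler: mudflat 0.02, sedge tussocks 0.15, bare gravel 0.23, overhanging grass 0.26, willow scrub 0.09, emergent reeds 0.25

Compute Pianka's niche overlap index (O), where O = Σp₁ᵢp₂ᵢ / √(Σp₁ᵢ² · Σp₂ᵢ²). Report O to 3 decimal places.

0.807

Σ p₁ᵢp₂ᵢ = 0.0034 + 0.0345 + 0.0667 + 0.0104 + 0.0018 + 0.0625 = 0.1793
Σp_1ᵢ² = 0.17² + 0.23² + 0.29² + 0.04² + 0.02² + 0.25² = 0.0289 + 0.0529 + 0.0841 + 0.0016 + 0.0004 + 0.0625 = 0.2304
Σp_2ᵢ² = 0.02² + 0.15² + 0.23² + 0.26² + 0.09² + 0.25² = 0.0004 + 0.0225 + 0.0529 + 0.0676 + 0.0081 + 0.0625 = 0.2140
O = 0.1793 / √(0.2304 × 0.2140) = 0.1793 / 0.222049 = 0.80748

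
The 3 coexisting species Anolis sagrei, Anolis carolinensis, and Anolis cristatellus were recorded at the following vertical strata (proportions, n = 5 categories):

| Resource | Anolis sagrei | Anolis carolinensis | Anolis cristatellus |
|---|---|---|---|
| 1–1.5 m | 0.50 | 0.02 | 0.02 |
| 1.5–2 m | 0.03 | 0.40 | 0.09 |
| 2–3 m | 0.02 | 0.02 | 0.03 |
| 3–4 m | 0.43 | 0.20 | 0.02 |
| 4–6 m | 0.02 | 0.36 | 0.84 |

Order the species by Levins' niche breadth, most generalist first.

Σp_sagrᵢ² = 0.50² + 0.03² + 0.02² + 0.43² + 0.02² = 0.2500 + 0.0009 + 0.0004 + 0.1849 + 0.0004 = 0.4366
B_sagr = 1 / 0.4366 = 2.2904
Σp_caroᵢ² = 0.02² + 0.40² + 0.02² + 0.20² + 0.36² = 0.0004 + 0.1600 + 0.0004 + 0.0400 + 0.1296 = 0.3304
B_caro = 1 / 0.3304 = 3.0266
Σp_crisᵢ² = 0.02² + 0.09² + 0.03² + 0.02² + 0.84² = 0.0004 + 0.0081 + 0.0009 + 0.0004 + 0.7056 = 0.7154
B_cris = 1 / 0.7154 = 1.3978
Ranking by B (broadest → narrowest): Anolis carolinensis (3.03) > Anolis sagrei (2.29) > Anolis cristatellus (1.40)

Anolis carolinensis > Anolis sagrei > Anolis cristatellus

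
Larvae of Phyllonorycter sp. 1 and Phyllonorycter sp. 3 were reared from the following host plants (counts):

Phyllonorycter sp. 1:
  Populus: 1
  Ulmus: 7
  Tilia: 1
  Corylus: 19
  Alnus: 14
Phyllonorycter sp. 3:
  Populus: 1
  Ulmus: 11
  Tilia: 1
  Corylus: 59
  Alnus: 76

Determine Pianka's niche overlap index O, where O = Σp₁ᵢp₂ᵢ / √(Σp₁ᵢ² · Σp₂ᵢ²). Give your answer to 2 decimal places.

0.95

Proportions for Phyllonorycter sp. 1 (n=42): 1/42=0.0238, 7/42=0.1667, 1/42=0.0238, 19/42=0.4524, 14/42=0.3333
Proportions for Phyllonorycter sp. 3 (n=148): 1/148=0.0068, 11/148=0.0743, 1/148=0.0068, 59/148=0.3986, 76/148=0.5135
Σ p₁ᵢp₂ᵢ = 0.000162 + 0.012386 + 0.000162 + 0.180327 + 0.171150 = 0.364187
Σp_1ᵢ² = 0.0238² + 0.1667² + 0.0238² + 0.4524² + 0.3333² = 0.000566 + 0.027789 + 0.000566 + 0.204666 + 0.111089 = 0.344676
Σp_2ᵢ² = 0.0068² + 0.0743² + 0.0068² + 0.3986² + 0.5135² = 0.000046 + 0.005520 + 0.000046 + 0.158882 + 0.263682 = 0.428176
O = 0.364187 / √(0.344676 × 0.428176) = 0.364187 / 0.3841640 = 0.9480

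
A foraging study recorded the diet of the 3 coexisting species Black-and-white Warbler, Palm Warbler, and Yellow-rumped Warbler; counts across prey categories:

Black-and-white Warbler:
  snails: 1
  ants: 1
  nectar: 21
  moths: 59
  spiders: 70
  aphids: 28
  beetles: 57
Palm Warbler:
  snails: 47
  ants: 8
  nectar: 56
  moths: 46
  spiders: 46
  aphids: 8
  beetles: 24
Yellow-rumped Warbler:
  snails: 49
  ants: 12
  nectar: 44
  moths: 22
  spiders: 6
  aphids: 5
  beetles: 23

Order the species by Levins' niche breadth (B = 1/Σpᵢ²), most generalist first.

Palm Warbler > Yellow-rumped Warbler > Black-and-white Warbler

Proportions for Black-and-white Warbler (n=237): 1/237=0.0042, 1/237=0.0042, 21/237=0.0886, 59/237=0.2489, 70/237=0.2954, 28/237=0.1181, 57/237=0.2405
Proportions for Palm Warbler (n=235): 47/235=0.2000, 8/235=0.0340, 56/235=0.2383, 46/235=0.1957, 46/235=0.1957, 8/235=0.0340, 24/235=0.1021
Proportions for Yellow-rumped Warbler (n=161): 49/161=0.3043, 12/161=0.0745, 44/161=0.2733, 22/161=0.1366, 6/161=0.0373, 5/161=0.0311, 23/161=0.1429
Σp_Blacᵢ² = 0.0042² + 0.0042² + 0.0886² + 0.2489² + 0.2954² + 0.1181² + 0.2405² = 0.000018 + 0.000018 + 0.007850 + 0.061951 + 0.087261 + 0.013948 + 0.057840 = 0.228886
B_Blac = 1 / 0.228886 = 4.3690
Σp_Palmᵢ² = 0.2000² + 0.0340² + 0.2383² + 0.1957² + 0.1957² + 0.0340² + 0.1021² = 0.040000 + 0.001156 + 0.056787 + 0.038298 + 0.038298 + 0.001156 + 0.010424 = 0.186119
B_Palm = 1 / 0.186119 = 5.3729
Σp_Yellᵢ² = 0.3043² + 0.0745² + 0.2733² + 0.1366² + 0.0373² + 0.0311² + 0.1429² = 0.092598 + 0.005550 + 0.074693 + 0.018660 + 0.001391 + 0.000967 + 0.020420 = 0.214279
B_Yell = 1 / 0.214279 = 4.6668
Ranking by B (broadest → narrowest): Palm Warbler (5.37) > Yellow-rumped Warbler (4.67) > Black-and-white Warbler (4.37)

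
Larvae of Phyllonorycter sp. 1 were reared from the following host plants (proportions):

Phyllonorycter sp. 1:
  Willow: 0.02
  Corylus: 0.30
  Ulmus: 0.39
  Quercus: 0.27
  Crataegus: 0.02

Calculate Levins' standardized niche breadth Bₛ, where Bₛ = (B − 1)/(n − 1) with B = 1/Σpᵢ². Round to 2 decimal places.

0.54

Σpᵢ² = 0.02² + 0.30² + 0.39² + 0.27² + 0.02² = 0.0004 + 0.0900 + 0.1521 + 0.0729 + 0.0004 = 0.3158
B = 1 / 0.3158 = 3.1666
Bₛ = (B − 1)/(n − 1) = (3.1666 − 1)/(5 − 1) = 2.1666/4 = 0.5417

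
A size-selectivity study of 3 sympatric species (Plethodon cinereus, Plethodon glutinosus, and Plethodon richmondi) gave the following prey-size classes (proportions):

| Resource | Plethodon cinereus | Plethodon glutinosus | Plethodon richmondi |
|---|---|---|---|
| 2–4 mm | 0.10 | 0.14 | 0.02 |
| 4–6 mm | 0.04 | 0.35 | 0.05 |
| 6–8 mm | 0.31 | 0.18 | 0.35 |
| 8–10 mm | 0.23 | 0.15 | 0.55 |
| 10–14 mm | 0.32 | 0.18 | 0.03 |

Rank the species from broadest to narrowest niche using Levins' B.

Σp_cineᵢ² = 0.10² + 0.04² + 0.31² + 0.23² + 0.32² = 0.0100 + 0.0016 + 0.0961 + 0.0529 + 0.1024 = 0.2630
B_cine = 1 / 0.2630 = 3.8023
Σp_glutᵢ² = 0.14² + 0.35² + 0.18² + 0.15² + 0.18² = 0.0196 + 0.1225 + 0.0324 + 0.0225 + 0.0324 = 0.2294
B_glut = 1 / 0.2294 = 4.3592
Σp_richᵢ² = 0.02² + 0.05² + 0.35² + 0.55² + 0.03² = 0.0004 + 0.0025 + 0.1225 + 0.3025 + 0.0009 = 0.4288
B_rich = 1 / 0.4288 = 2.3321
Ranking by B (broadest → narrowest): Plethodon glutinosus (4.36) > Plethodon cinereus (3.80) > Plethodon richmondi (2.33)

Plethodon glutinosus > Plethodon cinereus > Plethodon richmondi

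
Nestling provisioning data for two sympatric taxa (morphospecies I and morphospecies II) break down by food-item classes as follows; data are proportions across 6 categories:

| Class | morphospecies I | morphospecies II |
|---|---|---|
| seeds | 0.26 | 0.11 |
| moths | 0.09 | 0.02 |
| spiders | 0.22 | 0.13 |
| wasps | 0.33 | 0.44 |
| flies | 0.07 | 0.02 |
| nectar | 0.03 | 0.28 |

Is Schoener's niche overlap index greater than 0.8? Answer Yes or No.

Σ|p₁ᵢ − p₂ᵢ| = 0.15 + 0.07 + 0.09 + 0.11 + 0.05 + 0.25 = 0.72
D = 1 − ½ × 0.72 = 1 − 0.360 = 0.6400
D = 0.6400 < 0.8 → No.

No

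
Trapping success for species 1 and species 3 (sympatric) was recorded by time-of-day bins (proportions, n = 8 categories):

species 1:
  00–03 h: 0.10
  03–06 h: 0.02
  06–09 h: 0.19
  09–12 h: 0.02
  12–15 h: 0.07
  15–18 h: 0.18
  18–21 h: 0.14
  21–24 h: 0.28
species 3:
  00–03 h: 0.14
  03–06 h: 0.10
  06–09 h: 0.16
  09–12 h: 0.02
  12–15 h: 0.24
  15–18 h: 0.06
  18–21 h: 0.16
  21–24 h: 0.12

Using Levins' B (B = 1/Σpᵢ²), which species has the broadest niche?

Σp_1ᵢ² = 0.10² + 0.02² + 0.19² + 0.02² + 0.07² + 0.18² + 0.14² + 0.28² = 0.0100 + 0.0004 + 0.0361 + 0.0004 + 0.0049 + 0.0324 + 0.0196 + 0.0784 = 0.1822
B_1 = 1 / 0.1822 = 5.4885
Σp_3ᵢ² = 0.14² + 0.10² + 0.16² + 0.02² + 0.24² + 0.06² + 0.16² + 0.12² = 0.0196 + 0.0100 + 0.0256 + 0.0004 + 0.0576 + 0.0036 + 0.0256 + 0.0144 = 0.1568
B_3 = 1 / 0.1568 = 6.3776
Highest B → broadest niche (most generalist): species 3 (B = 6.38).

species 3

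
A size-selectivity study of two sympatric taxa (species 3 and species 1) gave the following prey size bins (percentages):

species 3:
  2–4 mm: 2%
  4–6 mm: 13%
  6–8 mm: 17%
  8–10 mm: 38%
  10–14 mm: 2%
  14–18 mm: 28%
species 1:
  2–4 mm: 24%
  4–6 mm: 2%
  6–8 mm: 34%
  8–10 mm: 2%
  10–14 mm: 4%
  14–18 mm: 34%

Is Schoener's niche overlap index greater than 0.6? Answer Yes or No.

No

Convert percentages to proportions (divide by 100).
Σ|p₁ᵢ − p₂ᵢ| = 0.22 + 0.11 + 0.17 + 0.36 + 0.02 + 0.06 = 0.94
D = 1 − ½ × 0.94 = 1 − 0.470 = 0.5300
D = 0.5300 < 0.6 → No.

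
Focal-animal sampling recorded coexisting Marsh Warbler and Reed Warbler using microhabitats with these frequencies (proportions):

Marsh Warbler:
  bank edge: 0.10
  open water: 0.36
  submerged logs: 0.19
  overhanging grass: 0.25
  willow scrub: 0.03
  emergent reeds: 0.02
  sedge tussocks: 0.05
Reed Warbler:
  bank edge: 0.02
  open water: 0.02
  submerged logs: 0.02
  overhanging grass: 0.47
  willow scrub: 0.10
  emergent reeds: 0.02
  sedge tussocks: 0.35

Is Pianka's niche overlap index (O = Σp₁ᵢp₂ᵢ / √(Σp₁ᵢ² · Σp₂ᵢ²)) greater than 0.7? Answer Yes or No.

Σ p₁ᵢp₂ᵢ = 0.0020 + 0.0072 + 0.0038 + 0.1175 + 0.0030 + 0.0004 + 0.0175 = 0.1514
Σp_1ᵢ² = 0.10² + 0.36² + 0.19² + 0.25² + 0.03² + 0.02² + 0.05² = 0.0100 + 0.1296 + 0.0361 + 0.0625 + 0.0009 + 0.0004 + 0.0025 = 0.2420
Σp_2ᵢ² = 0.02² + 0.02² + 0.02² + 0.47² + 0.10² + 0.02² + 0.35² = 0.0004 + 0.0004 + 0.0004 + 0.2209 + 0.0100 + 0.0004 + 0.1225 = 0.3550
O = 0.1514 / √(0.2420 × 0.3550) = 0.1514 / 0.29310 = 0.5165
O = 0.5165 < 0.7 → No.

No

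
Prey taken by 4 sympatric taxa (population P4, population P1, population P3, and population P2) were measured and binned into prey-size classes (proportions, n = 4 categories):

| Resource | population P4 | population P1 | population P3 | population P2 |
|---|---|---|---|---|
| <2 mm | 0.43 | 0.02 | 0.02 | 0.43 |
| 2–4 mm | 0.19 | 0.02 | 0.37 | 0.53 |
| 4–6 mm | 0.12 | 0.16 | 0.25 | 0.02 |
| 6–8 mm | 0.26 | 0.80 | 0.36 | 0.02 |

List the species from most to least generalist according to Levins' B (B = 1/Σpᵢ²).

population P4 > population P3 > population P2 > population P1

Σp_P4ᵢ² = 0.43² + 0.19² + 0.12² + 0.26² = 0.1849 + 0.0361 + 0.0144 + 0.0676 = 0.3030
B_P4 = 1 / 0.3030 = 3.3003
Σp_P1ᵢ² = 0.02² + 0.02² + 0.16² + 0.80² = 0.0004 + 0.0004 + 0.0256 + 0.6400 = 0.6664
B_P1 = 1 / 0.6664 = 1.5006
Σp_P3ᵢ² = 0.02² + 0.37² + 0.25² + 0.36² = 0.0004 + 0.1369 + 0.0625 + 0.1296 = 0.3294
B_P3 = 1 / 0.3294 = 3.0358
Σp_P2ᵢ² = 0.43² + 0.53² + 0.02² + 0.02² = 0.1849 + 0.2809 + 0.0004 + 0.0004 = 0.4666
B_P2 = 1 / 0.4666 = 2.1432
Ranking by B (broadest → narrowest): population P4 (3.30) > population P3 (3.04) > population P2 (2.14) > population P1 (1.50)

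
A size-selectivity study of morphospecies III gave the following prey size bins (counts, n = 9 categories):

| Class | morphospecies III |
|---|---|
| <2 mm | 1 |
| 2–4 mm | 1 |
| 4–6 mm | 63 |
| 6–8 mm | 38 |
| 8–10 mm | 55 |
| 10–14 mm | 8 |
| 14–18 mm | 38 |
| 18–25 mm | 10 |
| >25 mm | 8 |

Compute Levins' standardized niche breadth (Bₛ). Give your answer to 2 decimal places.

Proportions for morphospecies III (n=222): 1/222=0.0045, 1/222=0.0045, 63/222=0.2838, 38/222=0.1712, 55/222=0.2477, 8/222=0.0360, 38/222=0.1712, 10/222=0.0450, 8/222=0.0360
Σpᵢ² = 0.0045² + 0.0045² + 0.2838² + 0.1712² + 0.2477² + 0.0360² + 0.1712² + 0.0450² + 0.0360² = 0.000020 + 0.000020 + 0.080542 + 0.029309 + 0.061355 + 0.001296 + 0.029309 + 0.002025 + 0.001296 = 0.205172
B = 1 / 0.205172 = 4.8740
Bₛ = (B − 1)/(n − 1) = (4.8740 − 1)/(9 − 1) = 3.8740/8 = 0.4843

0.48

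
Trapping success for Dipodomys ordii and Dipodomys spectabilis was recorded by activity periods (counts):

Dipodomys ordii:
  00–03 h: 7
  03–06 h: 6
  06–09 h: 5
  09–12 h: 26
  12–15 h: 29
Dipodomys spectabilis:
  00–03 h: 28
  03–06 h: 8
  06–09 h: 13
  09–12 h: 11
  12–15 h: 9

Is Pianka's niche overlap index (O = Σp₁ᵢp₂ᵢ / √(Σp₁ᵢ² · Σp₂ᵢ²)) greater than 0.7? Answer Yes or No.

No

Proportions for Dipodomys ordii (n=73): 7/73=0.0959, 6/73=0.0822, 5/73=0.0685, 26/73=0.3562, 29/73=0.3973
Proportions for Dipodomys spectabilis (n=69): 28/69=0.4058, 8/69=0.1159, 13/69=0.1884, 11/69=0.1594, 9/69=0.1304
Σ p₁ᵢp₂ᵢ = 0.038916 + 0.009527 + 0.012905 + 0.056778 + 0.051808 = 0.169934
Σp_1ᵢ² = 0.0959² + 0.0822² + 0.0685² + 0.3562² + 0.3973² = 0.009197 + 0.006757 + 0.004692 + 0.126878 + 0.157847 = 0.305371
Σp_2ᵢ² = 0.4058² + 0.1159² + 0.1884² + 0.1594² + 0.1304² = 0.164674 + 0.013433 + 0.035495 + 0.025408 + 0.017004 = 0.256014
O = 0.169934 / √(0.305371 × 0.256014) = 0.169934 / 0.2796055 = 0.6078
O = 0.6078 < 0.7 → No.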